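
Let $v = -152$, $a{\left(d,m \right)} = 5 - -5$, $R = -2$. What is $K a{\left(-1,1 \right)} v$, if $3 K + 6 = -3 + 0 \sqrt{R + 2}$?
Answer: $4560$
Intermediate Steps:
$a{\left(d,m \right)} = 10$ ($a{\left(d,m \right)} = 5 + 5 = 10$)
$K = -3$ ($K = -2 + \frac{-3 + 0 \sqrt{-2 + 2}}{3} = -2 + \frac{-3 + 0 \sqrt{0}}{3} = -2 + \frac{-3 + 0 \cdot 0}{3} = -2 + \frac{-3 + 0}{3} = -2 + \frac{1}{3} \left(-3\right) = -2 - 1 = -3$)
$K a{\left(-1,1 \right)} v = \left(-3\right) 10 \left(-152\right) = \left(-30\right) \left(-152\right) = 4560$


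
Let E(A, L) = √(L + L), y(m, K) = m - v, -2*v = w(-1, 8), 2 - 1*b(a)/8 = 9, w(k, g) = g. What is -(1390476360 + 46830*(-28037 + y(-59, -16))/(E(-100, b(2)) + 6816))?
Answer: 46830*(-29692*√7 + 50588145*I)/(√7 - 1704*I) ≈ -1.3903e+9 - 299.68*I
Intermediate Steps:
b(a) = -56 (b(a) = 16 - 8*9 = 16 - 72 = -56)
v = -4 (v = -½*8 = -4)
y(m, K) = 4 + m (y(m, K) = m - 1*(-4) = m + 4 = 4 + m)
E(A, L) = √2*√L (E(A, L) = √(2*L) = √2*√L)
-(1390476360 + 46830*(-28037 + y(-59, -16))/(E(-100, b(2)) + 6816)) = -(1390476360 + 46830*(-28037 + (4 - 59))/(√2*√(-56) + 6816)) = -(1390476360 + 46830*(-28037 - 55)/(√2*(2*I*√14) + 6816)) = -(1390476360 - 1315548360/(4*I*√7 + 6816)) = -(1390476360 - 1315548360/(6816 + 4*I*√7)) = -46830*(29692 - 28092/(6816 + 4*I*√7)) = -1390476360 + 1315548360/(6816 + 4*I*√7)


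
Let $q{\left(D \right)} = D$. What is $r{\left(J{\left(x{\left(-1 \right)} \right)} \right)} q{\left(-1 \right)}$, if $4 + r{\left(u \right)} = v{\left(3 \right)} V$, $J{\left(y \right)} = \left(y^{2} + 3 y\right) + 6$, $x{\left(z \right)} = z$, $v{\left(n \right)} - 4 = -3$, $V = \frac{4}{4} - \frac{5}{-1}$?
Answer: $-2$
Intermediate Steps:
$V = 6$ ($V = 4 \cdot \frac{1}{4} - -5 = 1 + 5 = 6$)
$v{\left(n \right)} = 1$ ($v{\left(n \right)} = 4 - 3 = 1$)
$J{\left(y \right)} = 6 + y^{2} + 3 y$
$r{\left(u \right)} = 2$ ($r{\left(u \right)} = -4 + 1 \cdot 6 = -4 + 6 = 2$)
$r{\left(J{\left(x{\left(-1 \right)} \right)} \right)} q{\left(-1 \right)} = 2 \left(-1\right) = -2$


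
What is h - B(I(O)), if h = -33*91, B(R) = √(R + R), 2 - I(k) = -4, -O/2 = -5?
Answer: -3003 - 2*√3 ≈ -3006.5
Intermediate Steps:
O = 10 (O = -2*(-5) = 10)
I(k) = 6 (I(k) = 2 - 1*(-4) = 2 + 4 = 6)
B(R) = √2*√R (B(R) = √(2*R) = √2*√R)
h = -3003
h - B(I(O)) = -3003 - √2*√6 = -3003 - 2*√3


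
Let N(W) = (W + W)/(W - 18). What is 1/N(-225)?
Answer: 27/50 ≈ 0.54000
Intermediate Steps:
N(W) = 2*W/(-18 + W) (N(W) = (2*W)/(-18 + W) = 2*W/(-18 + W))
1/N(-225) = 1/(2*(-225)/(-18 - 225)) = 1/(2*(-225)/(-243)) = 1/(2*(-225)*(-1/243)) = 1/(50/27) = 27/50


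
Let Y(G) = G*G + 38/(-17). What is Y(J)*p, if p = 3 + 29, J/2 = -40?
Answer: 3480384/17 ≈ 2.0473e+5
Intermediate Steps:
J = -80 (J = 2*(-40) = -80)
p = 32
Y(G) = -38/17 + G² (Y(G) = G² + 38*(-1/17) = G² - 38/17 = -38/17 + G²)
Y(J)*p = (-38/17 + (-80)²)*32 = (-38/17 + 6400)*32 = (108762/17)*32 = 3480384/17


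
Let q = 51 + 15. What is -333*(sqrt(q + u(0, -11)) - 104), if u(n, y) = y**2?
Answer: 34632 - 333*sqrt(187) ≈ 30078.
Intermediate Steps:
q = 66
-333*(sqrt(q + u(0, -11)) - 104) = -333*(sqrt(66 + (-11)**2) - 104) = -333*(sqrt(66 + 121) - 104) = -333*(sqrt(187) - 104) = -333*(-104 + sqrt(187)) = 34632 - 333*sqrt(187)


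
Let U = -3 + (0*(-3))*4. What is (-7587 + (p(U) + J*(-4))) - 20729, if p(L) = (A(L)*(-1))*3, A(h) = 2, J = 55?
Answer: -28542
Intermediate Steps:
U = -3 (U = -3 + 0*4 = -3 + 0 = -3)
p(L) = -6 (p(L) = (2*(-1))*3 = -2*3 = -6)
(-7587 + (p(U) + J*(-4))) - 20729 = (-7587 + (-6 + 55*(-4))) - 20729 = (-7587 + (-6 - 220)) - 20729 = (-7587 - 226) - 20729 = -7813 - 20729 = -28542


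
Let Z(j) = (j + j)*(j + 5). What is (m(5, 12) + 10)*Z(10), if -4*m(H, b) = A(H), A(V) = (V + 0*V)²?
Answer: 1125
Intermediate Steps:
A(V) = V² (A(V) = (V + 0)² = V²)
m(H, b) = -H²/4
Z(j) = 2*j*(5 + j) (Z(j) = (2*j)*(5 + j) = 2*j*(5 + j))
(m(5, 12) + 10)*Z(10) = (-¼*5² + 10)*(2*10*(5 + 10)) = (-¼*25 + 10)*(2*10*15) = (-25/4 + 10)*300 = (15/4)*300 = 1125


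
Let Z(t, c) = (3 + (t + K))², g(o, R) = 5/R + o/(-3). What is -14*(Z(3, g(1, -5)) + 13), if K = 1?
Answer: -868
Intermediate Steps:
g(o, R) = 5/R - o/3 (g(o, R) = 5/R + o*(-⅓) = 5/R - o/3)
Z(t, c) = (4 + t)² (Z(t, c) = (3 + (t + 1))² = (3 + (1 + t))² = (4 + t)²)
-14*(Z(3, g(1, -5)) + 13) = -14*((4 + 3)² + 13) = -14*(7² + 13) = -14*(49 + 13) = -14*62 = -868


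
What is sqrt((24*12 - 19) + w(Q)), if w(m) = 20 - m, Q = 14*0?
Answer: 17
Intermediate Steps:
Q = 0
sqrt((24*12 - 19) + w(Q)) = sqrt((24*12 - 19) + (20 - 1*0)) = sqrt((288 - 19) + (20 + 0)) = sqrt(269 + 20) = sqrt(289) = 17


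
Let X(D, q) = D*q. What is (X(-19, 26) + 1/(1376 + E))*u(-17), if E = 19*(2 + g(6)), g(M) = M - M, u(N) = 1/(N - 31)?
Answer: 698515/67872 ≈ 10.292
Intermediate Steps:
u(N) = 1/(-31 + N)
g(M) = 0
E = 38 (E = 19*(2 + 0) = 19*2 = 38)
(X(-19, 26) + 1/(1376 + E))*u(-17) = (-19*26 + 1/(1376 + 38))/(-31 - 17) = (-494 + 1/1414)/(-48) = (-494 + 1/1414)*(-1/48) = -698515/1414*(-1/48) = 698515/67872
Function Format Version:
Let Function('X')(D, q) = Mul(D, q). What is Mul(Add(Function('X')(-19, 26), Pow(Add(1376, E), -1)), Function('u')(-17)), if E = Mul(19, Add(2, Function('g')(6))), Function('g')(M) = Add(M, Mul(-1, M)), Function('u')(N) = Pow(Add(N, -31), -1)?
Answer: Rational(698515, 67872) ≈ 10.292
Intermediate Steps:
Function('u')(N) = Pow(Add(-31, N), -1)
Function('g')(M) = 0
E = 38 (E = Mul(19, Add(2, 0)) = Mul(19, 2) = 38)
Mul(Add(Function('X')(-19, 26), Pow(Add(1376, E), -1)), Function('u')(-17)) = Mul(Add(Mul(-19, 26), Pow(Add(1376, 38), -1)), Pow(Add(-31, -17), -1)) = Mul(Add(-494, Pow(1414, -1)), Pow(-48, -1)) = Mul(Add(-494, Rational(1, 1414)), Rational(-1, 48)) = Mul(Rational(-698515, 1414), Rational(-1, 48)) = Rational(698515, 67872)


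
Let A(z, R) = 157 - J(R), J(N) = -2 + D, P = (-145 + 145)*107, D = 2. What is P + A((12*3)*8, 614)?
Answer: 157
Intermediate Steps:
P = 0 (P = 0*107 = 0)
J(N) = 0 (J(N) = -2 + 2 = 0)
A(z, R) = 157 (A(z, R) = 157 - 1*0 = 157 + 0 = 157)
P + A((12*3)*8, 614) = 0 + 157 = 157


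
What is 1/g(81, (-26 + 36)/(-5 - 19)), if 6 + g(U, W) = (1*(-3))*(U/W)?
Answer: 5/2886 ≈ 0.0017325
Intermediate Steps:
g(U, W) = -6 - 3*U/W (g(U, W) = -6 + (1*(-3))*(U/W) = -6 - 3*U/W)
1/g(81, (-26 + 36)/(-5 - 19)) = 1/(-6 - 3*81/(-26 + 36)/(-5 - 19)) = 1/(-6 - 3*81/10/(-24)) = 1/(-6 - 3*81/10*(-1/24)) = 1/(-6 - 3*81/(-5/12)) = 1/(-6 - 3*81*(-12/5)) = 1/(-6 + 2916/5) = 1/(2886/5) = 5/2886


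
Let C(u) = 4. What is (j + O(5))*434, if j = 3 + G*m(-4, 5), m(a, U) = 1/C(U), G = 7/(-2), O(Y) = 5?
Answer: 12369/4 ≈ 3092.3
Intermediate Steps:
G = -7/2 (G = 7*(-½) = -7/2 ≈ -3.5000)
m(a, U) = ¼ (m(a, U) = 1/4 = ¼)
j = 17/8 (j = 3 - 7/2*¼ = 3 - 7/8 = 17/8 ≈ 2.1250)
(j + O(5))*434 = (17/8 + 5)*434 = (57/8)*434 = 12369/4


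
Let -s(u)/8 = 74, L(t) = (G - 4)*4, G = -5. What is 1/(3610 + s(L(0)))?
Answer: 1/3018 ≈ 0.00033135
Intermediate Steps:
L(t) = -36 (L(t) = (-5 - 4)*4 = -9*4 = -36)
s(u) = -592 (s(u) = -8*74 = -592)
1/(3610 + s(L(0))) = 1/(3610 - 592) = 1/3018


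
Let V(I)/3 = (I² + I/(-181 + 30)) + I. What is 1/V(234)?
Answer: 151/24909768 ≈ 6.0619e-6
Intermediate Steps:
V(I) = 3*I² + 450*I/151 (V(I) = 3*((I² + I/(-181 + 30)) + I) = 3*((I² + I/(-151)) + I) = 3*((I² - I/151) + I) = 3*(I² + 150*I/151) = 3*I² + 450*I/151)
1/V(234) = 1/((3/151)*234*(150 + 151*234)) = 1/((3/151)*234*(150 + 35334)) = 1/((3/151)*234*35484) = 1/(24909768/151) = 151/24909768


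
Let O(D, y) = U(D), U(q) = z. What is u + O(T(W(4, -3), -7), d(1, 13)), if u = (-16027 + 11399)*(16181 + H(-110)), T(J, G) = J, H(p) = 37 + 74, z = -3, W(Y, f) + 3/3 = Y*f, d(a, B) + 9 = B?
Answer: -75399379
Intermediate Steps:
d(a, B) = -9 + B
W(Y, f) = -1 + Y*f
U(q) = -3
H(p) = 111
O(D, y) = -3
u = -75399376 (u = (-16027 + 11399)*(16181 + 111) = -4628*16292 = -75399376)
u + O(T(W(4, -3), -7), d(1, 13)) = -75399376 - 3 = -75399379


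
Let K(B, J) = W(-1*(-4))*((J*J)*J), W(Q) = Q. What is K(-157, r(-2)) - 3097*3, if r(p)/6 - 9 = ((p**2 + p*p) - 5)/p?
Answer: 355209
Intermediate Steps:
r(p) = 54 + 6*(-5 + 2*p**2)/p (r(p) = 54 + 6*(((p**2 + p*p) - 5)/p) = 54 + 6*(((p**2 + p**2) - 5)/p) = 54 + 6*((2*p**2 - 5)/p) = 54 + 6*((-5 + 2*p**2)/p) = 54 + 6*(-5 + 2*p**2)/p)
K(B, J) = 4*J**3 (K(B, J) = (-1*(-4))*((J*J)*J) = 4*(J**2*J) = 4*J**3)
K(-157, r(-2)) - 3097*3 = 4*(54 - 30/(-2) + 12*(-2))**3 - 3097*3 = 4*(54 - 30*(-1/2) - 24)**3 - 9291 = 4*(54 + 15 - 24)**3 - 9291 = 4*45**3 - 9291 = 4*91125 - 9291 = 364500 - 9291 = 355209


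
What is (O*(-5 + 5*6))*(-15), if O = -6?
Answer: 2250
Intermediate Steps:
(O*(-5 + 5*6))*(-15) = -6*(-5 + 5*6)*(-15) = -6*(-5 + 30)*(-15) = -6*25*(-15) = -150*(-15) = 2250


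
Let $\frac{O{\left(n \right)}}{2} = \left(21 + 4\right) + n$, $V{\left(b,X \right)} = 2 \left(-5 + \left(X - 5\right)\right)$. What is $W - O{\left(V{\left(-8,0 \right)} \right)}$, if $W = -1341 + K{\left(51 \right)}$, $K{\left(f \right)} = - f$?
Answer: $-1402$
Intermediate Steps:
$V{\left(b,X \right)} = -20 + 2 X$ ($V{\left(b,X \right)} = 2 \left(-5 + \left(-5 + X\right)\right) = 2 \left(-10 + X\right) = -20 + 2 X$)
$W = -1392$ ($W = -1341 - 51 = -1392$)
$O{\left(n \right)} = 50 + 2 n$ ($O{\left(n \right)} = 2 \left(\left(21 + 4\right) + n\right) = 2 \left(25 + n\right) = 50 + 2 n$)
$W - O{\left(V{\left(-8,0 \right)} \right)} = -1392 - \left(50 + 2 \left(-20 + 2 \cdot 0\right)\right) = -1392 - \left(50 + 2 \left(-20 + 0\right)\right) = -1392 - \left(50 + 2 \left(-20\right)\right) = -1392 - \left(50 - 40\right) = -1392 - 10 = -1402$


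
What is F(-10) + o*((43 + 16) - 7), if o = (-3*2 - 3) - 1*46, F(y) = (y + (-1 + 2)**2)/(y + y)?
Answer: -57191/20 ≈ -2859.6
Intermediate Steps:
F(y) = (1 + y)/(2*y) (F(y) = (y + 1**2)/((2*y)) = (y + 1)*(1/(2*y)) = (1 + y)*(1/(2*y)) = (1 + y)/(2*y))
o = -55 (o = (-6 - 3) - 46 = -9 - 46 = -55)
F(-10) + o*((43 + 16) - 7) = (1/2)*(1 - 10)/(-10) - 55*((43 + 16) - 7) = (1/2)*(-1/10)*(-9) - 55*(59 - 7) = 9/20 - 55*52 = 9/20 - 2860 = -57191/20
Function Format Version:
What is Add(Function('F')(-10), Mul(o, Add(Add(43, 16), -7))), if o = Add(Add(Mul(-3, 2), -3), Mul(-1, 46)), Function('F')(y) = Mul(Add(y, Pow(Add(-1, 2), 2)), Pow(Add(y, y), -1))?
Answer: Rational(-57191, 20) ≈ -2859.6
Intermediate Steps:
Function('F')(y) = Mul(Rational(1, 2), Pow(y, -1), Add(1, y)) (Function('F')(y) = Mul(Add(y, Pow(1, 2)), Pow(Mul(2, y), -1)) = Mul(Add(y, 1), Mul(Rational(1, 2), Pow(y, -1))) = Mul(Add(1, y), Mul(Rational(1, 2), Pow(y, -1))) = Mul(Rational(1, 2), Pow(y, -1), Add(1, y)))
o = -55 (o = Add(Add(-6, -3), -46) = Add(-9, -46) = -55)
Add(Function('F')(-10), Mul(o, Add(Add(43, 16), -7))) = Add(Mul(Rational(1, 2), Pow(-10, -1), Add(1, -10)), Mul(-55, Add(Add(43, 16), -7))) = Add(Mul(Rational(1, 2), Rational(-1, 10), -9), Mul(-55, Add(59, -7))) = Add(Rational(9, 20), Mul(-55, 52)) = Add(Rational(9, 20), -2860) = Rational(-57191, 20)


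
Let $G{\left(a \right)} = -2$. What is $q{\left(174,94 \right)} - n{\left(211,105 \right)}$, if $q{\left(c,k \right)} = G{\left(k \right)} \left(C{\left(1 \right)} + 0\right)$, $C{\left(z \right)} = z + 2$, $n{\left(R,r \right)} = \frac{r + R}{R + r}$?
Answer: $-7$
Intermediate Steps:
$n{\left(R,r \right)} = 1$ ($n{\left(R,r \right)} = \frac{R + r}{R + r} = 1$)
$C{\left(z \right)} = 2 + z$
$q{\left(c,k \right)} = -6$ ($q{\left(c,k \right)} = - 2 \left(\left(2 + 1\right) + 0\right) = - 2 \left(3 + 0\right) = \left(-2\right) 3 = -6$)
$q{\left(174,94 \right)} - n{\left(211,105 \right)} = -6 - 1 = -7$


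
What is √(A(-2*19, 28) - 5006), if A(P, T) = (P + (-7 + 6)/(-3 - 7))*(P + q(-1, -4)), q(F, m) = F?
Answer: I*√352790/10 ≈ 59.396*I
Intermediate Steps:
A(P, T) = (-1 + P)*(⅒ + P) (A(P, T) = (P + (-7 + 6)/(-3 - 7))*(P - 1) = (P - 1/(-10))*(-1 + P) = (P - 1*(-⅒))*(-1 + P) = (P + ⅒)*(-1 + P) = (⅒ + P)*(-1 + P) = (-1 + P)*(⅒ + P))
√(A(-2*19, 28) - 5006) = √((-⅒ + (-2*19)² - (-9)*19/5) - 5006) = √((-⅒ + (-38)² - 9/10*(-38)) - 5006) = √((-⅒ + 1444 + 171/5) - 5006) = √(14781/10 - 5006) = √(-35279/10) = I*√352790/10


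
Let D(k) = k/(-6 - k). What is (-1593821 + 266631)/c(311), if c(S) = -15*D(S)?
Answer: -84143846/933 ≈ -90186.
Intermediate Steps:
c(S) = 15*S/(6 + S) (c(S) = -(-15)*S/(6 + S) = 15*S/(6 + S))
(-1593821 + 266631)/c(311) = (-1593821 + 266631)/((15*311/(6 + 311))) = -1327190/(15*311/317) = -1327190/(15*311*(1/317)) = -1327190/4665/317 = -1327190*317/4665 = -84143846/933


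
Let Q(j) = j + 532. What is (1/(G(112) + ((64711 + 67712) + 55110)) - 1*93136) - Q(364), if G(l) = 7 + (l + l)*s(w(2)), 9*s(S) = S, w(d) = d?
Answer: -158754977847/1688308 ≈ -94032.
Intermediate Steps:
s(S) = S/9
G(l) = 7 + 4*l/9 (G(l) = 7 + (l + l)*((⅑)*2) = 7 + (2*l)*(2/9) = 7 + 4*l/9)
Q(j) = 532 + j
(1/(G(112) + ((64711 + 67712) + 55110)) - 1*93136) - Q(364) = (1/((7 + (4/9)*112) + ((64711 + 67712) + 55110)) - 1*93136) - (532 + 364) = (1/((7 + 448/9) + (132423 + 55110)) - 93136) - 1*896 = (1/(511/9 + 187533) - 93136) - 896 = (1/(1688308/9) - 93136) - 896 = (9/1688308 - 93136) - 896 = -157242253879/1688308 - 896 = -158754977847/1688308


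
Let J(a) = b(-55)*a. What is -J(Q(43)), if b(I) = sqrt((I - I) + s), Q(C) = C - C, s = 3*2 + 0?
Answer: 0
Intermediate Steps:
s = 6 (s = 6 + 0 = 6)
Q(C) = 0
b(I) = sqrt(6) (b(I) = sqrt((I - I) + 6) = sqrt(0 + 6) = sqrt(6))
J(a) = a*sqrt(6) (J(a) = sqrt(6)*a = a*sqrt(6))
-J(Q(43)) = -0*sqrt(6) = -1*0 = 0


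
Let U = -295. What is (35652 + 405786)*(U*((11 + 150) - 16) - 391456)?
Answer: -191686064178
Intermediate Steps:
(35652 + 405786)*(U*((11 + 150) - 16) - 391456) = (35652 + 405786)*(-295*((11 + 150) - 16) - 391456) = 441438*(-295*(161 - 16) - 391456) = 441438*(-295*145 - 391456) = 441438*(-42775 - 391456) = 441438*(-434231) = -191686064178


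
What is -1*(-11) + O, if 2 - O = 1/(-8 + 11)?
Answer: 38/3 ≈ 12.667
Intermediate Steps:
O = 5/3 (O = 2 - 1/(-8 + 11) = 2 - 1/3 = 2 - 1*⅓ = 2 - ⅓ = 5/3 ≈ 1.6667)
-1*(-11) + O = -1*(-11) + 5/3 = 11 + 5/3 = 38/3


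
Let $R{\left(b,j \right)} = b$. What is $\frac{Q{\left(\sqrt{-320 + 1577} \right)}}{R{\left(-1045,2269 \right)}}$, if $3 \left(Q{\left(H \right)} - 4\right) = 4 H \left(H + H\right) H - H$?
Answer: $- \frac{4}{1045} - \frac{2011 \sqrt{1257}}{627} \approx -113.72$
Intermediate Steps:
$Q{\left(H \right)} = 4 - \frac{H}{3} + \frac{8 H^{3}}{3}$ ($Q{\left(H \right)} = 4 + \frac{4 H \left(H + H\right) H - H}{3} = 4 + \frac{4 H 2 H H - H}{3} = 4 + \frac{4 H 2 H^{2} - H}{3} = 4 + \frac{8 H^{3} - H}{3} = 4 + \frac{- H + 8 H^{3}}{3} = 4 + \left(- \frac{H}{3} + \frac{8 H^{3}}{3}\right) = 4 - \frac{H}{3} + \frac{8 H^{3}}{3}$)
$\frac{Q{\left(\sqrt{-320 + 1577} \right)}}{R{\left(-1045,2269 \right)}} = \frac{4 - \frac{\sqrt{-320 + 1577}}{3} + \frac{8 \left(\sqrt{-320 + 1577}\right)^{3}}{3}}{-1045} = \left(4 - \frac{\sqrt{1257}}{3} + \frac{8 \left(\sqrt{1257}\right)^{3}}{3}\right) \left(- \frac{1}{1045}\right) = \left(4 - \frac{\sqrt{1257}}{3} + \frac{8 \cdot 1257 \sqrt{1257}}{3}\right) \left(- \frac{1}{1045}\right) = \left(4 - \frac{\sqrt{1257}}{3} + 3352 \sqrt{1257}\right) \left(- \frac{1}{1045}\right) = \left(4 + \frac{10055 \sqrt{1257}}{3}\right) \left(- \frac{1}{1045}\right) = - \frac{4}{1045} - \frac{2011 \sqrt{1257}}{627}$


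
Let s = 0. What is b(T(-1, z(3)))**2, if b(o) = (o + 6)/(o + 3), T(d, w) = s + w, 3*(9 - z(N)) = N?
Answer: 196/121 ≈ 1.6198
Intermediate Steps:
z(N) = 9 - N/3
T(d, w) = w (T(d, w) = 0 + w = w)
b(o) = (6 + o)/(3 + o)
b(T(-1, z(3)))**2 = ((6 + (9 - 1/3*3))/(3 + (9 - 1/3*3)))**2 = ((6 + (9 - 1))/(3 + (9 - 1)))**2 = ((6 + 8)/(3 + 8))**2 = (14/11)**2 = 196/121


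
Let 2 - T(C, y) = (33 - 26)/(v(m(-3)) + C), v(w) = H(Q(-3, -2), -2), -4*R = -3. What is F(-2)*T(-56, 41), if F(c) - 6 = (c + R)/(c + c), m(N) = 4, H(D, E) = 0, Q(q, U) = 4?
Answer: 1717/128 ≈ 13.414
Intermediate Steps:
R = ¾ (R = -¼*(-3) = ¾ ≈ 0.75000)
v(w) = 0
F(c) = 6 + (¾ + c)/(2*c) (F(c) = 6 + (c + ¾)/(c + c) = 6 + (¾ + c)/((2*c)) = 6 + (¾ + c)*(1/(2*c)) = 6 + (¾ + c)/(2*c))
T(C, y) = 2 - 7/C (T(C, y) = 2 - (33 - 26)/(0 + C) = 2 - 7/C)
F(-2)*T(-56, 41) = ((⅛)*(3 + 52*(-2))/(-2))*(2 - 7/(-56)) = ((⅛)*(-½)*(3 - 104))*(2 - 7*(-1/56)) = ((⅛)*(-½)*(-101))*(2 + ⅛) = (101/16)*(17/8) = 1717/128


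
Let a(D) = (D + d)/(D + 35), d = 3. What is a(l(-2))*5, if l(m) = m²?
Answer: 35/39 ≈ 0.89744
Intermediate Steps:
a(D) = (3 + D)/(35 + D) (a(D) = (D + 3)/(D + 35) = (3 + D)/(35 + D))
a(l(-2))*5 = ((3 + (-2)²)/(35 + (-2)²))*5 = ((3 + 4)/(35 + 4))*5 = (7/39)*5 = 35/39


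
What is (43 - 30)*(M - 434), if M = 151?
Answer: -3679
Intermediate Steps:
(43 - 30)*(M - 434) = (43 - 30)*(151 - 434) = 13*(-283) = -3679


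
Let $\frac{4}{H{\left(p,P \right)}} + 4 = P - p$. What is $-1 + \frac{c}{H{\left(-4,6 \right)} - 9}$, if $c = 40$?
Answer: $- \frac{29}{5} \approx -5.8$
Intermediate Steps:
$H{\left(p,P \right)} = \frac{4}{-4 + P - p}$ ($H{\left(p,P \right)} = \frac{4}{-4 + \left(P - p\right)} = \frac{4}{-4 + P - p}$)
$-1 + \frac{c}{H{\left(-4,6 \right)} - 9} = -1 + \frac{1}{- \frac{4}{4 - 4 - 6} - 9} \cdot 40 = -1 + \frac{1}{- \frac{4}{-6} - 9} \cdot 40 = -1 + \frac{1}{\left(-4\right) \left(- \frac{1}{6}\right) - 9} \cdot 40 = -1 + \frac{1}{\frac{2}{3} - 9} \cdot 40 = -1 + \frac{1}{- \frac{25}{3}} \cdot 40 = -1 - \frac{24}{5} = - \frac{29}{5}$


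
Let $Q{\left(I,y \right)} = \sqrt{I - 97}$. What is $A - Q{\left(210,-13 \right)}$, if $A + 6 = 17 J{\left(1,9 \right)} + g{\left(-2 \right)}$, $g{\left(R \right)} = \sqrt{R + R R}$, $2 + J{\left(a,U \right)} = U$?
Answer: $113 + \sqrt{2} - \sqrt{113} \approx 103.78$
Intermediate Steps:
$J{\left(a,U \right)} = -2 + U$
$g{\left(R \right)} = \sqrt{R + R^{2}}$
$Q{\left(I,y \right)} = \sqrt{-97 + I}$
$A = 113 + \sqrt{2}$ ($A = -6 + \left(17 \left(-2 + 9\right) + \sqrt{- 2 \left(1 - 2\right)}\right) = -6 + \left(17 \cdot 7 + \sqrt{\left(-2\right) \left(-1\right)}\right) = -6 + \left(119 + \sqrt{2}\right) = 113 + \sqrt{2} \approx 114.41$)
$A - Q{\left(210,-13 \right)} = \left(113 + \sqrt{2}\right) - \sqrt{-97 + 210} = \left(113 + \sqrt{2}\right) - \sqrt{113} = 113 + \sqrt{2} - \sqrt{113}$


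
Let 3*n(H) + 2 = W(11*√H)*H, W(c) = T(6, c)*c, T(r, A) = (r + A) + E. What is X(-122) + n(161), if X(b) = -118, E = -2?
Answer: 3136085/3 + 7084*√161/3 ≈ 1.0753e+6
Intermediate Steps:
T(r, A) = -2 + A + r (T(r, A) = (r + A) - 2 = (A + r) - 2 = -2 + A + r)
W(c) = c*(4 + c) (W(c) = (-2 + c + 6)*c = (4 + c)*c = c*(4 + c))
n(H) = -⅔ + 11*H^(3/2)*(4 + 11*√H)/3 (n(H) = -⅔ + (((11*√H)*(4 + 11*√H))*H)/3 = -⅔ + ((11*√H*(4 + 11*√H))*H)/3 = -⅔ + (11*H^(3/2)*(4 + 11*√H))/3 = -⅔ + 11*H^(3/2)*(4 + 11*√H)/3)
X(-122) + n(161) = -118 + (-⅔ + 44*161^(3/2)/3 + (121/3)*161²) = -118 + (-⅔ + 44*(161*√161)/3 + (121/3)*25921) = -118 + (-⅔ + 7084*√161/3 + 3136441/3) = -118 + (3136439/3 + 7084*√161/3) = 3136085/3 + 7084*√161/3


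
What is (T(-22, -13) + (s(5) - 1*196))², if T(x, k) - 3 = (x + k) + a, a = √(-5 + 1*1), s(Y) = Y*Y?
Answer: 41205 - 812*I ≈ 41205.0 - 812.0*I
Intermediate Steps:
s(Y) = Y²
a = 2*I (a = √(-5 + 1) = √(-4) = 2*I ≈ 2.0*I)
T(x, k) = 3 + k + x + 2*I (T(x, k) = 3 + ((x + k) + 2*I) = 3 + ((k + x) + 2*I) = 3 + (k + x + 2*I) = 3 + k + x + 2*I)
(T(-22, -13) + (s(5) - 1*196))² = ((3 - 13 - 22 + 2*I) + (5² - 1*196))² = ((-32 + 2*I) + (25 - 196))² = ((-32 + 2*I) - 171)² = (-203 + 2*I)²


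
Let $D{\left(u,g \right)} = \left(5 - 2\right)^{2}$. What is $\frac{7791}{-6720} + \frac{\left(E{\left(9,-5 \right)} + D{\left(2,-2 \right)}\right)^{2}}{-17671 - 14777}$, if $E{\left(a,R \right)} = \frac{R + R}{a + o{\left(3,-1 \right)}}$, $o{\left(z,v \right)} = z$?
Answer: $- \frac{6783497}{5840640} \approx -1.1614$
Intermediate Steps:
$D{\left(u,g \right)} = 9$ ($D{\left(u,g \right)} = 3^{2} = 9$)
$E{\left(a,R \right)} = \frac{2 R}{3 + a}$ ($E{\left(a,R \right)} = \frac{R + R}{a + 3} = \frac{2 R}{3 + a}$)
$\frac{7791}{-6720} + \frac{\left(E{\left(9,-5 \right)} + D{\left(2,-2 \right)}\right)^{2}}{-17671 - 14777} = \frac{7791}{-6720} + \frac{\left(2 \left(-5\right) \frac{1}{3 + 9} + 9\right)^{2}}{-17671 - 14777} = 7791 \left(- \frac{1}{6720}\right) + \frac{\left(2 \left(-5\right) \frac{1}{12} + 9\right)^{2}}{-32448} = - \frac{371}{320} + \left(2 \left(-5\right) \frac{1}{12} + 9\right)^{2} \left(- \frac{1}{32448}\right) = - \frac{371}{320} + \left(- \frac{5}{6} + 9\right)^{2} \left(- \frac{1}{32448}\right) = - \frac{371}{320} + \left(\frac{49}{6}\right)^{2} \left(- \frac{1}{32448}\right) = - \frac{371}{320} + \frac{2401}{36} \left(- \frac{1}{32448}\right) = - \frac{371}{320} - \frac{2401}{1168128} = - \frac{6783497}{5840640}$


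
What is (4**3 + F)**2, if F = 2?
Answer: 4356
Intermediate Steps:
(4**3 + F)**2 = (4**3 + 2)**2 = (64 + 2)**2 = 66**2 = 4356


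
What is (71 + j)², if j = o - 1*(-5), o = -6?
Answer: 4900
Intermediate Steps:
j = -1 (j = -6 - 1*(-5) = -6 + 5 = -1)
(71 + j)² = (71 - 1)² = 70² = 4900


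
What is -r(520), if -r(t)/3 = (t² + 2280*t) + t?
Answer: 4369560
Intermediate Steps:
r(t) = -6843*t - 3*t² (r(t) = -3*((t² + 2280*t) + t) = -3*(t² + 2281*t) = -6843*t - 3*t²)
-r(520) = -(-3)*520*(2281 + 520) = -(-3)*520*2801 = -1*(-4369560) = 4369560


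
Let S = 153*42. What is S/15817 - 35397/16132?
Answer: -456210117/255159844 ≈ -1.7879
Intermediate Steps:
S = 6426
S/15817 - 35397/16132 = 6426/15817 - 35397/16132 = -456210117/255159844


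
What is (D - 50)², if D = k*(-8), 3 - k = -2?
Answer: 8100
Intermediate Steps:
k = 5 (k = 3 - 1*(-2) = 3 + 2 = 5)
D = -40 (D = 5*(-8) = -40)
(D - 50)² = (-40 - 50)² = (-90)² = 8100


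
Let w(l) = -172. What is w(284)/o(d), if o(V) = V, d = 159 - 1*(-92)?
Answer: -172/251 ≈ -0.68526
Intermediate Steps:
d = 251 (d = 159 + 92 = 251)
w(284)/o(d) = -172/251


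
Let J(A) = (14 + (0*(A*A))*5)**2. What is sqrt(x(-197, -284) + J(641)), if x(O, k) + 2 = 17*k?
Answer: I*sqrt(4634) ≈ 68.073*I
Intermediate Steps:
x(O, k) = -2 + 17*k
J(A) = 196 (J(A) = (14 + (0*A**2)*5)**2 = (14 + 0*5)**2 = (14 + 0)**2 = 14**2 = 196)
sqrt(x(-197, -284) + J(641)) = sqrt((-2 + 17*(-284)) + 196) = sqrt((-2 - 4828) + 196) = sqrt(-4830 + 196) = sqrt(-4634) = I*sqrt(4634)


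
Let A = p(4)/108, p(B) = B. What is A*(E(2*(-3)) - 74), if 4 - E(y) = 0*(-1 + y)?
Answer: -70/27 ≈ -2.5926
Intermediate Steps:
E(y) = 4 (E(y) = 4 - 0*(-1 + y) = 4 - 1*0 = 4 + 0 = 4)
A = 1/27 (A = 4/108 = 4*(1/108) = 1/27 ≈ 0.037037)
A*(E(2*(-3)) - 74) = (4 - 74)/27 = (1/27)*(-70) = -70/27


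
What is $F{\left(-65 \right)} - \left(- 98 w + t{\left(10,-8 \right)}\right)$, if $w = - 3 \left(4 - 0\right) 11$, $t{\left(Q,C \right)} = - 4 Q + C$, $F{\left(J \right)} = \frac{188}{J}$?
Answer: $- \frac{837908}{65} \approx -12891.0$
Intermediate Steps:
$t{\left(Q,C \right)} = C - 4 Q$
$w = -132$ ($w = - 3 \left(4 + 0\right) 11 = \left(-3\right) 4 \cdot 11 = \left(-12\right) 11 = -132$)
$F{\left(-65 \right)} - \left(- 98 w + t{\left(10,-8 \right)}\right) = \frac{188}{-65} - \left(\left(-98\right) \left(-132\right) - 48\right) = 188 \left(- \frac{1}{65}\right) - \left(12936 - 48\right) = - \frac{188}{65} - \left(12936 - 48\right) = - \frac{188}{65} - 12888 = - \frac{837908}{65}$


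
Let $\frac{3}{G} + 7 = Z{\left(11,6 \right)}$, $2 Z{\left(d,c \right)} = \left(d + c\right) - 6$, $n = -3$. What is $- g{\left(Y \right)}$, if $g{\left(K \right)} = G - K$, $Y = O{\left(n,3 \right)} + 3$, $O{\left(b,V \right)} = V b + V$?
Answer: $-1$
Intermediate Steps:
$Z{\left(d,c \right)} = -3 + \frac{c}{2} + \frac{d}{2}$ ($Z{\left(d,c \right)} = \frac{\left(d + c\right) - 6}{2} = \frac{\left(c + d\right) - 6}{2} = \frac{-6 + c + d}{2} = -3 + \frac{c}{2} + \frac{d}{2}$)
$G = -2$ ($G = \frac{3}{-7 + \left(-3 + \frac{1}{2} \cdot 6 + \frac{1}{2} \cdot 11\right)} = \frac{3}{-7 + \left(-3 + 3 + \frac{11}{2}\right)} = \frac{3}{-7 + \frac{11}{2}} = \frac{3}{- \frac{3}{2}} = 3 \left(- \frac{2}{3}\right) = -2$)
$O{\left(b,V \right)} = V + V b$
$Y = -3$ ($Y = 3 \left(1 - 3\right) + 3 = 3 \left(-2\right) + 3 = -6 + 3 = -3$)
$g{\left(K \right)} = -2 - K$
$- g{\left(Y \right)} = - (-2 - -3) = - (-2 + 3) = \left(-1\right) 1 = -1$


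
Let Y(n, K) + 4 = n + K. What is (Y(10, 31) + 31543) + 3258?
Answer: 34838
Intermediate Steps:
Y(n, K) = -4 + K + n (Y(n, K) = -4 + (n + K) = -4 + (K + n) = -4 + K + n)
(Y(10, 31) + 31543) + 3258 = ((-4 + 31 + 10) + 31543) + 3258 = (37 + 31543) + 3258 = 31580 + 3258 = 34838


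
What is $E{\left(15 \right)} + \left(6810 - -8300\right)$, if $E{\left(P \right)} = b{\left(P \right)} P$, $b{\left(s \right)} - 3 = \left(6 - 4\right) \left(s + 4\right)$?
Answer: $15725$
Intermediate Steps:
$b{\left(s \right)} = 11 + 2 s$ ($b{\left(s \right)} = 3 + \left(6 - 4\right) \left(s + 4\right) = 3 + 2 \left(4 + s\right) = 3 + \left(8 + 2 s\right) = 11 + 2 s$)
$E{\left(P \right)} = P \left(11 + 2 P\right)$ ($E{\left(P \right)} = \left(11 + 2 P\right) P = P \left(11 + 2 P\right)$)
$E{\left(15 \right)} + \left(6810 - -8300\right) = 15 \left(11 + 2 \cdot 15\right) + \left(6810 - -8300\right) = 15 \left(11 + 30\right) + \left(6810 + 8300\right) = 15 \cdot 41 + 15110 = 615 + 15110 = 15725$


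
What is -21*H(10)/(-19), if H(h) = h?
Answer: 210/19 ≈ 11.053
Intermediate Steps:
-21*H(10)/(-19) = -21*10/(-19) = -210*(-1/19) = 210/19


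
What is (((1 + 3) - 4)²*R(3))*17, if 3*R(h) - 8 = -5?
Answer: 0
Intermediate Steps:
R(h) = 1 (R(h) = 8/3 + (⅓)*(-5) = 8/3 - 5/3 = 1)
(((1 + 3) - 4)²*R(3))*17 = (((1 + 3) - 4)²*1)*17 = ((4 - 4)²*1)*17 = (0²*1)*17 = (0*1)*17 = 0*17 = 0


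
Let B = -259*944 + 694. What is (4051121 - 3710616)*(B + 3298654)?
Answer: 1040192380260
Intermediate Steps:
B = -243802 (B = -244496 + 694 = -243802)
(4051121 - 3710616)*(B + 3298654) = (4051121 - 3710616)*(-243802 + 3298654) = 340505*3054852 = 1040192380260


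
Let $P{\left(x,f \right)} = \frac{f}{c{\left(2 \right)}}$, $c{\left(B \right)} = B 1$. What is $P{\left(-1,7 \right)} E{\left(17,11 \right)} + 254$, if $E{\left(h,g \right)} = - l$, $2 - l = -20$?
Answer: $177$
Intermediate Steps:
$c{\left(B \right)} = B$
$l = 22$ ($l = 2 - -20 = 2 + 20 = 22$)
$P{\left(x,f \right)} = \frac{f}{2}$
$E{\left(h,g \right)} = -22$ ($E{\left(h,g \right)} = \left(-1\right) 22 = -22$)
$P{\left(-1,7 \right)} E{\left(17,11 \right)} + 254 = \frac{1}{2} \cdot 7 \left(-22\right) + 254 = \frac{7}{2} \left(-22\right) + 254 = -77 + 254 = 177$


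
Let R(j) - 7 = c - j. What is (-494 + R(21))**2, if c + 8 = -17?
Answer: 284089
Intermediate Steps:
c = -25 (c = -8 - 17 = -25)
R(j) = -18 - j (R(j) = 7 + (-25 - j) = -18 - j)
(-494 + R(21))**2 = (-494 + (-18 - 1*21))**2 = (-494 + (-18 - 21))**2 = (-494 - 39)**2 = (-533)**2 = 284089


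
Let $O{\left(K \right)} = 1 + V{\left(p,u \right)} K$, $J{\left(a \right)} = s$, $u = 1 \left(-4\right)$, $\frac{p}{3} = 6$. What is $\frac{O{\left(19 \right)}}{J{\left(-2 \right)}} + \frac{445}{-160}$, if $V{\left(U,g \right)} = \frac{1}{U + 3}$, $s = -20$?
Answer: $- \frac{1933}{672} \approx -2.8765$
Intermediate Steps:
$p = 18$ ($p = 3 \cdot 6 = 18$)
$u = -4$
$J{\left(a \right)} = -20$
$V{\left(U,g \right)} = \frac{1}{3 + U}$
$O{\left(K \right)} = 1 + \frac{K}{21}$ ($O{\left(K \right)} = 1 + \frac{K}{3 + 18} = 1 + \frac{K}{21}$)
$\frac{O{\left(19 \right)}}{J{\left(-2 \right)}} + \frac{445}{-160} = \frac{1 + \frac{1}{21} \cdot 19}{-20} + \frac{445}{-160} = \left(1 + \frac{19}{21}\right) \left(- \frac{1}{20}\right) + 445 \left(- \frac{1}{160}\right) = \frac{40}{21} \left(- \frac{1}{20}\right) - \frac{89}{32} = - \frac{2}{21} - \frac{89}{32} = - \frac{1933}{672}$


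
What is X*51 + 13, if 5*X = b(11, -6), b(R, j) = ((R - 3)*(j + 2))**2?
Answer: 52289/5 ≈ 10458.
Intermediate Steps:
b(R, j) = (-3 + R)**2*(2 + j)**2 (b(R, j) = ((-3 + R)*(2 + j))**2 = (-3 + R)**2*(2 + j)**2)
X = 1024/5 (X = ((-3 + 11)**2*(2 - 6)**2)/5 = (8**2*(-4)**2)/5 = (64*16)/5 = (1/5)*1024 = 1024/5 ≈ 204.80)
X*51 + 13 = (1024/5)*51 + 13 = 52224/5 + 13 = 52289/5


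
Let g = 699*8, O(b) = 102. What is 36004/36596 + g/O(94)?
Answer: 8679885/155533 ≈ 55.807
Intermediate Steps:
g = 5592
36004/36596 + g/O(94) = 36004/36596 + 5592/102 = 36004*(1/36596) + 5592*(1/102) = 9001/9149 + 932/17 = 8679885/155533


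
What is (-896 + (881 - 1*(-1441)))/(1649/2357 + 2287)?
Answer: 1680541/2696054 ≈ 0.62333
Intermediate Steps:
(-896 + (881 - 1*(-1441)))/(1649/2357 + 2287) = (-896 + (881 + 1441))/(1649*(1/2357) + 2287) = (-896 + 2322)/(1649/2357 + 2287) = 1426/(5392108/2357) = 1426*(2357/5392108) = 1680541/2696054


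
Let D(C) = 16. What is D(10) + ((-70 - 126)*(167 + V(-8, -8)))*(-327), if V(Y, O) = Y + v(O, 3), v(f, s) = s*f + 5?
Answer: 8972896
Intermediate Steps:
v(f, s) = 5 + f*s (v(f, s) = f*s + 5 = 5 + f*s)
V(Y, O) = 5 + Y + 3*O (V(Y, O) = Y + (5 + O*3) = Y + (5 + 3*O) = 5 + Y + 3*O)
D(10) + ((-70 - 126)*(167 + V(-8, -8)))*(-327) = 16 + ((-70 - 126)*(167 + (5 - 8 + 3*(-8))))*(-327) = 16 - 196*(167 + (5 - 8 - 24))*(-327) = 16 - 196*(167 - 27)*(-327) = 16 - 196*140*(-327) = 16 - 27440*(-327) = 16 + 8972880 = 8972896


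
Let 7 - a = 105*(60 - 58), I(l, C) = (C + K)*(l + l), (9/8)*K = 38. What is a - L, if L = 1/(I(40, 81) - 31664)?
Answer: -41074199/202336 ≈ -203.00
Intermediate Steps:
K = 304/9 (K = (8/9)*38 = 304/9 ≈ 33.778)
I(l, C) = 2*l*(304/9 + C) (I(l, C) = (C + 304/9)*(l + l) = (304/9 + C)*(2*l) = 2*l*(304/9 + C))
L = -9/202336 (L = 1/((2/9)*40*(304 + 9*81) - 31664) = 1/((2/9)*40*(304 + 729) - 31664) = 1/((2/9)*40*1033 - 31664) = 1/(82640/9 - 31664) = 1/(-202336/9) = -9/202336 ≈ -4.4480e-5)
a = -203 (a = 7 - 105*(60 - 58) = 7 - 105*2 = 7 - 1*210 = 7 - 210 = -203)
a - L = -203 - 1*(-9/202336) = -203 + 9/202336 = -41074199/202336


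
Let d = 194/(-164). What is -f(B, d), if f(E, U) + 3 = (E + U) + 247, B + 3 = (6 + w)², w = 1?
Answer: -23683/82 ≈ -288.82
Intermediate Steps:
B = 46 (B = -3 + (6 + 1)² = -3 + 7² = -3 + 49 = 46)
d = -97/82 (d = 194*(-1/164) = -97/82 ≈ -1.1829)
f(E, U) = 244 + E + U (f(E, U) = -3 + ((E + U) + 247) = -3 + (247 + E + U) = 244 + E + U)
-f(B, d) = -(244 + 46 - 97/82) = -1*23683/82 = -23683/82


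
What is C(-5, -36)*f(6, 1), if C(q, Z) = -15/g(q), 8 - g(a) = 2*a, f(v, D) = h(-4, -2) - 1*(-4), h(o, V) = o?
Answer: 0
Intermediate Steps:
f(v, D) = 0 (f(v, D) = -4 - 1*(-4) = -4 + 4 = 0)
g(a) = 8 - 2*a
C(q, Z) = -15/(8 - 2*q)
C(-5, -36)*f(6, 1) = (15/(2*(-4 - 5)))*0 = ((15/2)/(-9))*0 = ((15/2)*(-⅑))*0 = -⅚*0 = 0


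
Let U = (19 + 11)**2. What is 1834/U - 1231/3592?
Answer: 1369957/808200 ≈ 1.6951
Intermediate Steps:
U = 900 (U = 30**2 = 900)
1834/U - 1231/3592 = 1834/900 - 1231/3592 = 1834*(1/900) - 1231*1/3592 = 917/450 - 1231/3592 = 1369957/808200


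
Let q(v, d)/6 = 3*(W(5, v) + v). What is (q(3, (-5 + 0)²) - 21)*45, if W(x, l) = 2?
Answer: 3105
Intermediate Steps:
q(v, d) = 36 + 18*v (q(v, d) = 6*(3*(2 + v)) = 6*(6 + 3*v) = 36 + 18*v)
(q(3, (-5 + 0)²) - 21)*45 = ((36 + 18*3) - 21)*45 = ((36 + 54) - 21)*45 = (90 - 21)*45 = 69*45 = 3105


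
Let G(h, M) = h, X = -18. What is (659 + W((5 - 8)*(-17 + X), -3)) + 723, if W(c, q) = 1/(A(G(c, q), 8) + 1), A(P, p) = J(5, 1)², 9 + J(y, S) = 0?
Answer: 113325/82 ≈ 1382.0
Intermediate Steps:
J(y, S) = -9 (J(y, S) = -9 + 0 = -9)
A(P, p) = 81 (A(P, p) = (-9)² = 81)
W(c, q) = 1/82 (W(c, q) = 1/(81 + 1) = 1/82)
(659 + W((5 - 8)*(-17 + X), -3)) + 723 = (659 + 1/82) + 723 = 54039/82 + 723 = 113325/82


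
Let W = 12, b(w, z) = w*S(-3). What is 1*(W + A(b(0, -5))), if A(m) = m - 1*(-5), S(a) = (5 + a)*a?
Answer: 17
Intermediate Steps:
S(a) = a*(5 + a)
b(w, z) = -6*w (b(w, z) = w*(-3*(5 - 3)) = w*(-3*2) = w*(-6) = -6*w)
A(m) = 5 + m (A(m) = m + 5 = 5 + m)
1*(W + A(b(0, -5))) = 1*(12 + (5 - 6*0)) = 1*(12 + (5 + 0)) = 1*(12 + 5) = 1*17 = 17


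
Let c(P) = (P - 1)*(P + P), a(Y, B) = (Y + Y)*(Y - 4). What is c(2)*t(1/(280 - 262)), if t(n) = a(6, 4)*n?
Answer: 16/3 ≈ 5.3333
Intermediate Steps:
a(Y, B) = 2*Y*(-4 + Y) (a(Y, B) = (2*Y)*(-4 + Y) = 2*Y*(-4 + Y))
t(n) = 24*n (t(n) = (2*6*(-4 + 6))*n = (2*6*2)*n = 24*n)
c(P) = 2*P*(-1 + P) (c(P) = (-1 + P)*(2*P) = 2*P*(-1 + P))
c(2)*t(1/(280 - 262)) = (2*2*(-1 + 2))*(24/(280 - 262)) = (2*2*1)*(24/18) = 4*(24*(1/18)) = 4*(4/3) = 16/3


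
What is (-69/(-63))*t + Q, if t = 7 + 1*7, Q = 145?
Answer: 481/3 ≈ 160.33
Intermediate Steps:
t = 14 (t = 7 + 7 = 14)
(-69/(-63))*t + Q = -69/(-63)*14 + 145 = -69*(-1/63)*14 + 145 = (23/21)*14 + 145 = 46/3 + 145 = 481/3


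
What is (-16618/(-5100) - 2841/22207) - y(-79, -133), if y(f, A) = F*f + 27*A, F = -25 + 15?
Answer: 158791881263/56627850 ≈ 2804.1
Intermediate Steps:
F = -10
y(f, A) = -10*f + 27*A
(-16618/(-5100) - 2841/22207) - y(-79, -133) = (-16618/(-5100) - 2841/22207) - (-10*(-79) + 27*(-133)) = (-16618*(-1/5100) - 2841*1/22207) - (790 - 3591) = (8309/2550 - 2841/22207) - 1*(-2801) = 177273413/56627850 + 2801 = 158791881263/56627850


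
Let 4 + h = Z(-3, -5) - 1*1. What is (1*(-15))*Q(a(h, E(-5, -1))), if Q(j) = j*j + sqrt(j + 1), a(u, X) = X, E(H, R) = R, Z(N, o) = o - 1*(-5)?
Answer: -15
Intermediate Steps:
Z(N, o) = 5 + o (Z(N, o) = o + 5 = 5 + o)
h = -5 (h = -4 + ((5 - 5) - 1*1) = -4 + (0 - 1) = -4 - 1 = -5)
Q(j) = j**2 + sqrt(1 + j)
(1*(-15))*Q(a(h, E(-5, -1))) = (1*(-15))*((-1)**2 + sqrt(1 - 1)) = -15*(1 + sqrt(0)) = -15*(1 + 0) = -15*1 = -15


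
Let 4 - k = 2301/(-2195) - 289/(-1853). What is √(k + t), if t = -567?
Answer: I*√32176704172105/239255 ≈ 23.709*I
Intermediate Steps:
k = 1170514/239255 (k = 4 - (2301/(-2195) - 289/(-1853)) = 4 - (2301*(-1/2195) - 289*(-1/1853)) = 4 - (-2301/2195 + 17/109) = 4 - 1*(-213494/239255) = 4 + 213494/239255 = 1170514/239255 ≈ 4.8923)
√(k + t) = √(1170514/239255 - 567) = √(-134487071/239255) = I*√32176704172105/239255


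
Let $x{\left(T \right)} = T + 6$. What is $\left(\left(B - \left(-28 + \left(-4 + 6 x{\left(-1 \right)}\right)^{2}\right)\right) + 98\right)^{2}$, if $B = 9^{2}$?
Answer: $219961$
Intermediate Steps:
$x{\left(T \right)} = 6 + T$
$B = 81$
$\left(\left(B - \left(-28 + \left(-4 + 6 x{\left(-1 \right)}\right)^{2}\right)\right) + 98\right)^{2} = \left(\left(81 - \left(-28 + \left(-4 + 6 \left(6 - 1\right)\right)^{2}\right)\right) + 98\right)^{2} = \left(\left(81 - \left(-28 + \left(-4 + 6 \cdot 5\right)^{2}\right)\right) + 98\right)^{2} = \left(\left(81 - \left(-28 + \left(-4 + 30\right)^{2}\right)\right) + 98\right)^{2} = \left(\left(81 - \left(-28 + 26^{2}\right)\right) + 98\right)^{2} = \left(\left(81 - \left(-28 + 676\right)\right) + 98\right)^{2} = \left(\left(81 - 648\right) + 98\right)^{2} = \left(-567 + 98\right)^{2} = \left(-469\right)^{2} = 219961$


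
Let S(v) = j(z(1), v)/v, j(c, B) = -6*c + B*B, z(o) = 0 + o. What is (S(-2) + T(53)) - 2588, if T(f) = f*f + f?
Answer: 275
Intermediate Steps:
z(o) = o
T(f) = f + f**2 (T(f) = f**2 + f = f + f**2)
j(c, B) = B**2 - 6*c (j(c, B) = -6*c + B**2 = B**2 - 6*c)
S(v) = (-6 + v**2)/v (S(v) = (v**2 - 6*1)/v = (v**2 - 6)/v = (-6 + v**2)/v)
(S(-2) + T(53)) - 2588 = ((-2 - 6/(-2)) + 53*(1 + 53)) - 2588 = ((-2 - 6*(-1/2)) + 53*54) - 2588 = ((-2 + 3) + 2862) - 2588 = (1 + 2862) - 2588 = 2863 - 2588 = 275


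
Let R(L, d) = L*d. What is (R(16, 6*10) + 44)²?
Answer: 1008016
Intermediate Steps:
(R(16, 6*10) + 44)² = (16*(6*10) + 44)² = (16*60 + 44)² = (960 + 44)² = 1004² = 1008016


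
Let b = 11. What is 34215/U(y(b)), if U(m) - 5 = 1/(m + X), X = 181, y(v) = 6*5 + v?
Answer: 7595730/1111 ≈ 6836.8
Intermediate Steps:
y(v) = 30 + v
U(m) = 5 + 1/(181 + m) (U(m) = 5 + 1/(m + 181) = 5 + 1/(181 + m))
34215/U(y(b)) = 34215/(((906 + 5*(30 + 11))/(181 + (30 + 11)))) = 34215/(((906 + 5*41)/(181 + 41))) = 34215/(((906 + 205)/222)) = 34215/(((1/222)*1111)) = 34215/(1111/222) = 34215*(222/1111) = 7595730/1111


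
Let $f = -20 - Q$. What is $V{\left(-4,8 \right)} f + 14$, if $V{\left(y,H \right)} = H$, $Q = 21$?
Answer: $-314$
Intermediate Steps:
$f = -41$ ($f = -20 - 21 = -41$)
$V{\left(-4,8 \right)} f + 14 = 8 \left(-41\right) + 14 = -328 + 14 = -314$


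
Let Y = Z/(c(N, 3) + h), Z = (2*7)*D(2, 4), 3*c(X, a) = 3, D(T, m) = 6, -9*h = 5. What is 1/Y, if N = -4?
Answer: 1/189 ≈ 0.0052910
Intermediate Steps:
h = -5/9 (h = -1/9*5 = -5/9 ≈ -0.55556)
c(X, a) = 1 (c(X, a) = (1/3)*3 = 1)
Z = 84 (Z = (2*7)*6 = 14*6 = 84)
Y = 189 (Y = 84/(1 - 5/9) = 84/(4/9) = (9/4)*84 = 189)
1/Y = 1/189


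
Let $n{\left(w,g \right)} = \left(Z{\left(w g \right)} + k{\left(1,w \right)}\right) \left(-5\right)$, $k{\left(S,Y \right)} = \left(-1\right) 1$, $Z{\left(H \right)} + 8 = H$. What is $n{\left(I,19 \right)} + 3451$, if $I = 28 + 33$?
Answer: $-2299$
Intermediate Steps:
$Z{\left(H \right)} = -8 + H$
$I = 61$
$k{\left(S,Y \right)} = -1$
$n{\left(w,g \right)} = 45 - 5 g w$ ($n{\left(w,g \right)} = \left(\left(-8 + w g\right) - 1\right) \left(-5\right) = \left(\left(-8 + g w\right) - 1\right) \left(-5\right) = \left(-9 + g w\right) \left(-5\right) = 45 - 5 g w$)
$n{\left(I,19 \right)} + 3451 = \left(45 - 95 \cdot 61\right) + 3451 = \left(45 - 5795\right) + 3451 = -5750 + 3451 = -2299$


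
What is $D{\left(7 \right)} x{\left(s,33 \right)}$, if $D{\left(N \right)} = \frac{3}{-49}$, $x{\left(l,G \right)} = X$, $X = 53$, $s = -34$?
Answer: $- \frac{159}{49} \approx -3.2449$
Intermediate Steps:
$x{\left(l,G \right)} = 53$
$D{\left(N \right)} = - \frac{3}{49}$ ($D{\left(N \right)} = 3 \left(- \frac{1}{49}\right) = - \frac{3}{49}$)
$D{\left(7 \right)} x{\left(s,33 \right)} = \left(- \frac{3}{49}\right) 53 = - \frac{159}{49}$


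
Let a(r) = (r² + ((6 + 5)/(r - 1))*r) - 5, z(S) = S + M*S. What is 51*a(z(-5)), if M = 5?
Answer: 1431825/31 ≈ 46188.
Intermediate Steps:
z(S) = 6*S (z(S) = S + 5*S = 6*S)
a(r) = -5 + r² + 11*r/(-1 + r) (a(r) = (r² + (11/(-1 + r))*r) - 5 = (r² + 11*r/(-1 + r)) - 5 = -5 + r² + 11*r/(-1 + r))
51*a(z(-5)) = 51*((5 + (6*(-5))³ - (6*(-5))² + 6*(6*(-5)))/(-1 + 6*(-5))) = 51*((5 + (-30)³ - 1*(-30)² + 6*(-30))/(-1 - 30)) = 51*((5 - 27000 - 1*900 - 180)/(-31)) = 51*(-(5 - 27000 - 900 - 180)/31) = 51*(-1/31*(-28075)) = 51*(28075/31) = 1431825/31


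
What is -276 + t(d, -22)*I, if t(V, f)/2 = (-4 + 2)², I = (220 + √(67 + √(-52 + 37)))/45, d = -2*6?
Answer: -2132/9 + 8*√(67 + I*√15)/45 ≈ -235.43 + 0.042041*I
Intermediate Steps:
d = -12
I = 44/9 + √(67 + I*√15)/45 (I = (220 + √(67 + √(-15)))*(1/45) = (220 + √(67 + I*√15))*(1/45) = 44/9 + √(67 + I*√15)/45 ≈ 5.0709 + 0.0052551*I)
t(V, f) = 8 (t(V, f) = 2*(-4 + 2)² = 2*(-2)² = 2*4 = 8)
-276 + t(d, -22)*I = -276 + 8*(44/9 + √(67 + I*√15)/45) = -276 + (352/9 + 8*√(67 + I*√15)/45) = -2132/9 + 8*√(67 + I*√15)/45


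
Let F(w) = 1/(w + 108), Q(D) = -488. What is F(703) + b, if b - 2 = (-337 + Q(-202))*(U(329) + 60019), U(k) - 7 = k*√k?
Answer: -40161894327/811 - 271425*√329 ≈ -5.4445e+7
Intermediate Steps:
U(k) = 7 + k^(3/2) (U(k) = 7 + k*√k = 7 + k^(3/2))
b = -49521448 - 271425*√329 (b = 2 + (-337 - 488)*((7 + 329^(3/2)) + 60019) = 2 - 825*((7 + 329*√329) + 60019) = 2 - 825*(60026 + 329*√329) = 2 + (-49521450 - 271425*√329) = -49521448 - 271425*√329 ≈ -5.4445e+7)
F(w) = 1/(108 + w)
F(703) + b = 1/(108 + 703) + (-49521448 - 271425*√329) = 1/811 + (-49521448 - 271425*√329) = -40161894327/811 - 271425*√329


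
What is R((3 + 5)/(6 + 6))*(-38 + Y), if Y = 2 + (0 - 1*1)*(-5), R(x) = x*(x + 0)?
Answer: -124/9 ≈ -13.778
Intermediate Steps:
R(x) = x**2 (R(x) = x*x = x**2)
Y = 7 (Y = 2 + (0 - 1)*(-5) = 2 - 1*(-5) = 2 + 5 = 7)
R((3 + 5)/(6 + 6))*(-38 + Y) = ((3 + 5)/(6 + 6))**2*(-38 + 7) = (8/12)**2*(-31) = (8*(1/12))**2*(-31) = (2/3)**2*(-31) = (4/9)*(-31) = -124/9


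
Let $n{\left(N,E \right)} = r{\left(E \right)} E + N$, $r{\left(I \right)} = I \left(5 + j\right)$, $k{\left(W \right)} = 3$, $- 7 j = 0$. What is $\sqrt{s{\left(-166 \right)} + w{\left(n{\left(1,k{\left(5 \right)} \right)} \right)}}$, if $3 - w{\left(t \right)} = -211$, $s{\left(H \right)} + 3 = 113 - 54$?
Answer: $3 \sqrt{30} \approx 16.432$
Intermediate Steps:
$j = 0$ ($j = \left(- \frac{1}{7}\right) 0 = 0$)
$r{\left(I \right)} = 5 I$ ($r{\left(I \right)} = I \left(5 + 0\right) = I 5 = 5 I$)
$n{\left(N,E \right)} = N + 5 E^{2}$ ($n{\left(N,E \right)} = 5 E E + N = 5 E^{2} + N = N + 5 E^{2}$)
$s{\left(H \right)} = 56$ ($s{\left(H \right)} = -3 + \left(113 - 54\right) = -3 + 59 = 56$)
$w{\left(t \right)} = 214$ ($w{\left(t \right)} = 3 - -211 = 3 + 211 = 214$)
$\sqrt{s{\left(-166 \right)} + w{\left(n{\left(1,k{\left(5 \right)} \right)} \right)}} = \sqrt{56 + 214} = \sqrt{270} = 3 \sqrt{30}$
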